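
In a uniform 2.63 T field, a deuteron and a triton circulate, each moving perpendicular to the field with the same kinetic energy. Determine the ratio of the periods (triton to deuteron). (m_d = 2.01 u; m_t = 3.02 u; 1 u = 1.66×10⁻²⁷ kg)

T = 2πm/(qB) is independent of speed, so T₂/T₁ = (m₂/q₂)/(m₁/q₁).
T_{triton}/T_{deuteron} = (5.01×10^-27/1e) / (3.34×10^-27/1e) = 1.50.

ratio ≈ 1.50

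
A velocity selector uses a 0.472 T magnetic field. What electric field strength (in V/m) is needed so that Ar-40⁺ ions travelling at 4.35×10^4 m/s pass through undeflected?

qE = qvB ⇒ E = vB = (4.35×10^4)(0.472) = 2.05×10^4 V/m.

E ≈ 2.05×10^4 V/m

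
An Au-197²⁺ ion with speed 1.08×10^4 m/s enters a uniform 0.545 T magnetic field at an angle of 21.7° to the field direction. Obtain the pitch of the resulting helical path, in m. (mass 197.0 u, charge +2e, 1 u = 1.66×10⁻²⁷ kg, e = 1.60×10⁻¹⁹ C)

The velocity component along B is v∥ = v cos21.7° = 1.00×10^4 m/s.
The cyclotron period T = 2πm/(qB) = 1.18×10^-5 s is set by m, q, B alone.
Pitch = v∥·T = (1.00×10^4)(1.18×10^-5) = 0.118 m.

pitch ≈ 0.118 m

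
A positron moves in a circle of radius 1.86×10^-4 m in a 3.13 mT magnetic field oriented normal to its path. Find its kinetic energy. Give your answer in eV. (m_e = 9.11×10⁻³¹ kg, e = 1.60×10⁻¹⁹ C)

v = qBr/m = (1×1.60×10^-19)(3.13×10^-3)(1.86×10^-4) / (9.11×10^-31) = 1.02×10^5 m/s.
K = ½mv² = 0.5·(9.11×10^-31)·(1.02×10^5)² = 4.76×10^-21 J = 0.0298 eV.

K ≈ 0.0298 eV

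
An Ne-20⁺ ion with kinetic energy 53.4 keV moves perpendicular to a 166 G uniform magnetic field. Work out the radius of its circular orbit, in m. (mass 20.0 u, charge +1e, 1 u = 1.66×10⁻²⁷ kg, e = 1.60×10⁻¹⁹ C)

r ≈ 8.97 m

Convert the energy: K = 53.4 keV = 8.54×10^-15 J.
v = √(2K/m) = √(2·8.54×10^-15/3.32×10^-26) = 7.17×10^5 m/s.
r = mv/(qB) = (3.32×10^-26)(7.17×10^5) / [(1×1.60×10^-19)(0.0166)] = 8.97 m.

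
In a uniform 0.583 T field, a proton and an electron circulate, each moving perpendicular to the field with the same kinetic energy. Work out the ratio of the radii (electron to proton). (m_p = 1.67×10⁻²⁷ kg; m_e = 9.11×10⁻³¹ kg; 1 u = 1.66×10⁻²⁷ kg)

ratio ≈ 0.0234

r = √(2mK)/(qB) ⇒ at equal K, r ∝ √m/q.
r_{electron}/r_{proton} = 0.0234.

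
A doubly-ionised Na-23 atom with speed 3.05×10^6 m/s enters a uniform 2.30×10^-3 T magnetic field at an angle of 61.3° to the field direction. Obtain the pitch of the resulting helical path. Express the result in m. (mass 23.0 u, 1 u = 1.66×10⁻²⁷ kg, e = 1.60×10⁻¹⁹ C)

pitch ≈ 477 m

The velocity component along B is v∥ = v cos61.3° = 1.46×10^6 m/s.
The cyclotron period T = 2πm/(qB) = 3.26×10^-4 s is set by m, q, B alone.
Pitch = v∥·T = (1.46×10^6)(3.26×10^-4) = 477 m.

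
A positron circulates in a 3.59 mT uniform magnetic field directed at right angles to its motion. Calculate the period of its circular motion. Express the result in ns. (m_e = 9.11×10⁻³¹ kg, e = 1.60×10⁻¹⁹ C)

T ≈ 9.97 ns

The cyclotron period is independent of speed: T = 2πm/(qB).
T = 2π(9.11×10^-31) / [(1×1.60×10^-19)(3.59×10^-3)] = 9.97×10^-9 s.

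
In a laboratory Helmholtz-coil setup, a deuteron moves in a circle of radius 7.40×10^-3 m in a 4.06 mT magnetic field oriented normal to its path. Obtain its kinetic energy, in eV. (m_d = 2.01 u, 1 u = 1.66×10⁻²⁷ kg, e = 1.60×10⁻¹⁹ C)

v = qBr/m = (1×1.60×10^-19)(4.06×10^-3)(7.40×10^-3) / (3.34×10^-27) = 1440 m/s.
K = ½mv² = 0.5·(3.34×10^-27)·(1440)² = 3.46×10^-21 J = 0.0216 eV.

K ≈ 0.0216 eV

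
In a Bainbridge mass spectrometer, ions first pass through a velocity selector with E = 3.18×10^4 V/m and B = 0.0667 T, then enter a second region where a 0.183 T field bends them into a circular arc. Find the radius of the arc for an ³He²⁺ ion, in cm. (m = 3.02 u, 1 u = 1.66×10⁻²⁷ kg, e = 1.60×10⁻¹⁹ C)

r ≈ 4.08 cm

The selector passes v = E/B = 3.18×10^4/0.0667 = 4.77×10^5 m/s.
In the deflection region, r = mv/(qB₂) = (5.01×10^-27)(4.77×10^5) / [(2×1.60×10^-19)(0.183)] = 0.0408 m.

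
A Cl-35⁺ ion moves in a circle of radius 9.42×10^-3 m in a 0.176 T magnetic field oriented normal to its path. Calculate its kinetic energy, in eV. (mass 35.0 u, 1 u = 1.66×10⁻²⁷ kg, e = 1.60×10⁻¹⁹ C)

K ≈ 3.78 eV

v = qBr/m = (1×1.60×10^-19)(0.176)(9.42×10^-3) / (5.81×10^-26) = 4570 m/s.
K = ½mv² = 0.5·(5.81×10^-26)·(4570)² = 6.06×10^-19 J = 3.78 eV.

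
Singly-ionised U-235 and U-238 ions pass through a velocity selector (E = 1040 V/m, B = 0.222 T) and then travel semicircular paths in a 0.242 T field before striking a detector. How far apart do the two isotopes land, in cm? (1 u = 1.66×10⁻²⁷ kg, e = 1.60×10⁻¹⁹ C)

Δd ≈ 0.121 cm

Both emerge at v = E/B₁ = 4680 m/s.
r = mv/(qB₂), so r₁ = 0.047198 m and r₂ = 0.047800 m, giving Δr = 6.03×10^-4 m.
After a semicircle each ion lands a diameter 2r from the entry slit, so the separation is 2Δr = 1.21×10^-3 m.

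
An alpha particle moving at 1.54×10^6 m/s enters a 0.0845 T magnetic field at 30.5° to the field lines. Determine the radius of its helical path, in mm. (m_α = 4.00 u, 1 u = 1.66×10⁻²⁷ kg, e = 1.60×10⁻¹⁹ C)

Only the perpendicular component v⊥ = v sin30.5° = 7.82×10^5 m/s is bent by the field.
r = m v⊥ /(qB) = (6.64×10^-27)(7.82×10^5) / [(2×1.60×10^-19)(0.0845)] = 0.192 m.

r ≈ 192 mm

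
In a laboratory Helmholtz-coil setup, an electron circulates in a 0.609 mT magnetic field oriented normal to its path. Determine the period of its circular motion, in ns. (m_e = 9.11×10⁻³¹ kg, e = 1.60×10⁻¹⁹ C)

The cyclotron period is independent of speed: T = 2πm/(qB).
T = 2π(9.11×10^-31) / [(1×1.60×10^-19)(6.09×10^-4)] = 5.87×10^-8 s.

T ≈ 58.7 ns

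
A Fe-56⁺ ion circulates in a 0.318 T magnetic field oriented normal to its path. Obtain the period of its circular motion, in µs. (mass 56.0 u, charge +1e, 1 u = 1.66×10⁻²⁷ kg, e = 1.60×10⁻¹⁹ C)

The cyclotron period is independent of speed: T = 2πm/(qB).
T = 2π(9.30×10^-26) / [(1×1.60×10^-19)(0.318)] = 1.15×10^-5 s.

T ≈ 11.5 µs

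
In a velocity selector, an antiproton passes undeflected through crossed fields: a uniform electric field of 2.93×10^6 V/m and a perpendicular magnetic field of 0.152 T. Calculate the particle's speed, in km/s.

For zero net force, qE = qvB, so v = E/B.
v = (2.93×10^6) / (0.152) = 1.93×10^7 m/s.

v ≈ 19300 km/s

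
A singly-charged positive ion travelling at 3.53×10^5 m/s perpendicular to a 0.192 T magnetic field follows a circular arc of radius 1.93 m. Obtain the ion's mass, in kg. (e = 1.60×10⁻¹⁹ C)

m ≈ 1.68×10^-25 kg

qvB = mv²/r ⇒ m = qBr/v.
m = (1×1.60×10^-19)(0.192)(1.93) / (3.53×10^5) = 1.68×10^-25 kg.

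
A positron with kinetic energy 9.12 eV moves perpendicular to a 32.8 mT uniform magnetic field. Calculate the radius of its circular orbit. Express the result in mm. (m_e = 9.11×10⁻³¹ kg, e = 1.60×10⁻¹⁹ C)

r ≈ 0.311 mm

Convert the energy: K = 9.12 eV = 1.46×10^-18 J.
v = √(2K/m) = √(2·1.46×10^-18/9.11×10^-31) = 1.79×10^6 m/s.
r = mv/(qB) = (9.11×10^-31)(1.79×10^6) / [(1×1.60×10^-19)(0.0328)] = 3.11×10^-4 m.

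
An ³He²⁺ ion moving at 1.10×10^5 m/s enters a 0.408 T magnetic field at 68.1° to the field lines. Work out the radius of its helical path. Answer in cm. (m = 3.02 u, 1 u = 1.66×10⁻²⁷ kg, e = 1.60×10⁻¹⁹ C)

Only the perpendicular component v⊥ = v sin68.1° = 1.02×10^5 m/s is bent by the field.
r = m v⊥ /(qB) = (5.01×10^-27)(1.02×10^5) / [(2×1.60×10^-19)(0.408)] = 3.92×10^-3 m.

r ≈ 0.392 cm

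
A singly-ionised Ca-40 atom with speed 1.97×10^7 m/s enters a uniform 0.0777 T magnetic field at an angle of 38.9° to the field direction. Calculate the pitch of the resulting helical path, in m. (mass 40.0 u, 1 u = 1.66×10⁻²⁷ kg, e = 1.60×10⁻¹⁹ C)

pitch ≈ 515 m

The velocity component along B is v∥ = v cos38.9° = 1.53×10^7 m/s.
The cyclotron period T = 2πm/(qB) = 3.36×10^-5 s is set by m, q, B alone.
Pitch = v∥·T = (1.53×10^7)(3.36×10^-5) = 515 m.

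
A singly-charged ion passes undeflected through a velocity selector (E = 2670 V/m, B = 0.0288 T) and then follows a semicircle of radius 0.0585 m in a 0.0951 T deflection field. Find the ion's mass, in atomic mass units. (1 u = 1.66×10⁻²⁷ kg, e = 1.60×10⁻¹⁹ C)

m ≈ 5.78 u

v = E/B₁ = 9.27×10^4 m/s.
From r = mv/(qB₂), m = qB₂r/v = (1×1.60×10^-19)(0.0951)(0.0585) / (9.27×10^4) = 9.60×10^-27 kg.
In atomic mass units: m = 9.60×10^-27 / 1.66×10^-27 = 5.78 u.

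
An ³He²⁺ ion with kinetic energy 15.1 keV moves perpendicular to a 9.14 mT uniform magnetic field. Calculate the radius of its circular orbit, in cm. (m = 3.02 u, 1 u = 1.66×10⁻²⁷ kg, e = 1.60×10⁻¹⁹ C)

r ≈ 168 cm

Convert the energy: K = 15.1 keV = 2.42×10^-15 J.
v = √(2K/m) = √(2·2.42×10^-15/5.01×10^-27) = 9.82×10^5 m/s.
r = mv/(qB) = (5.01×10^-27)(9.82×10^5) / [(2×1.60×10^-19)(9.14×10^-3)] = 1.68 m.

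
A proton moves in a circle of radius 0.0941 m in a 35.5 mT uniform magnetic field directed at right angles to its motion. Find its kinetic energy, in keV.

v = qBr/m = (1×1.60×10^-19)(0.0355)(0.0941) / (1.67×10^-27) = 3.20×10^5 m/s.
K = ½mv² = 0.5·(1.67×10^-27)·(3.20×10^5)² = 8.55×10^-17 J = 0.535 keV.

K ≈ 0.535 keV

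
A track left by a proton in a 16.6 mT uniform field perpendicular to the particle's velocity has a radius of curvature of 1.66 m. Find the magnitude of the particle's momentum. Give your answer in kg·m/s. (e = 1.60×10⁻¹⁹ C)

p ≈ 4.41×10^-21 kg·m/s

Since qvB = mv²/r, the momentum p = mv = qBr.
p = (1×1.60×10^-19)(0.0166)(1.66) = 4.41×10^-21 kg·m/s.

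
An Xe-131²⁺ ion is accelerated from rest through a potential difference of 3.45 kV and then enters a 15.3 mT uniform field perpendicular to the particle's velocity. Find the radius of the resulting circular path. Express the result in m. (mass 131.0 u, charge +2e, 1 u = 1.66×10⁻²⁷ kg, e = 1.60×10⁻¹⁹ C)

The kinetic energy gained is K = qV = (2×1.60×10^-19)(3450) = 1.10×10^-15 J.
v = √(2K/m) = 1.01×10^5 m/s.
r = mv/(qB) = (2.17×10^-25)(1.01×10^5) / [(2×1.60×10^-19)(0.0153)] = 4.48 m.

r ≈ 4.48 m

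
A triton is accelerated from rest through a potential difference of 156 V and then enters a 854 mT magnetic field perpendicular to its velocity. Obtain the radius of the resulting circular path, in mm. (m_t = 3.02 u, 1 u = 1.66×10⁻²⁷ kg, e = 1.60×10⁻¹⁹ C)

r ≈ 3.66 mm

The kinetic energy gained is K = qV = (1×1.60×10^-19)(156) = 2.50×10^-17 J.
v = √(2K/m) = 9.98×10^4 m/s.
r = mv/(qB) = (5.01×10^-27)(9.98×10^4) / [(1×1.60×10^-19)(0.854)] = 3.66×10^-3 m.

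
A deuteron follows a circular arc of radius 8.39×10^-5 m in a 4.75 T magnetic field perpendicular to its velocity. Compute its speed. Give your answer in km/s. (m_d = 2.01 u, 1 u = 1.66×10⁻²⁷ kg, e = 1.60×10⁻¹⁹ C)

From qvB = mv²/r, v = qBr/m.
v = (1×1.60×10^-19)(4.75)(8.39×10^-5) / (3.34×10^-27) = 1.91×10^4 m/s.

v ≈ 19.1 km/s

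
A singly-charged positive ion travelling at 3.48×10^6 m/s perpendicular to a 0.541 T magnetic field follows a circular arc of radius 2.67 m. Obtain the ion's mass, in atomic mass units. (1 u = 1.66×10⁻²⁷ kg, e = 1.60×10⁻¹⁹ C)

m ≈ 40.0 u

qvB = mv²/r ⇒ m = qBr/v.
m = (1×1.60×10^-19)(0.541)(2.67) / (3.48×10^6) = 6.64×10^-26 kg = 40.0 u.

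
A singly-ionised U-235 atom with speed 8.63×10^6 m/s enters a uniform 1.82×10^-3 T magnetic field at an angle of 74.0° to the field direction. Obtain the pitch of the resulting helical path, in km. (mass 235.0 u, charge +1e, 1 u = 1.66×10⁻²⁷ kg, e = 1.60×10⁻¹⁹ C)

pitch ≈ 20.0 km

The velocity component along B is v∥ = v cos74.0° = 2.38×10^6 m/s.
The cyclotron period T = 2πm/(qB) = 8.42×10^-3 s is set by m, q, B alone.
Pitch = v∥·T = (2.38×10^6)(8.42×10^-3) = 2.00×10^4 m.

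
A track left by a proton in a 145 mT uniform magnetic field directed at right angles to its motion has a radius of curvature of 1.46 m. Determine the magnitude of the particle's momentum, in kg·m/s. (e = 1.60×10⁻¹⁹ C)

p ≈ 3.39×10^-20 kg·m/s

Since qvB = mv²/r, the momentum p = mv = qBr.
p = (1×1.60×10^-19)(0.145)(1.46) = 3.39×10^-20 kg·m/s.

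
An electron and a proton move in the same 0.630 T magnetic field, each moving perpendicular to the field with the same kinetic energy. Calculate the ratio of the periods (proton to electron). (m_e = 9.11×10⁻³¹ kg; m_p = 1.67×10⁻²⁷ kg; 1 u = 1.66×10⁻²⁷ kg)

T = 2πm/(qB) is independent of speed, so T₂/T₁ = (m₂/q₂)/(m₁/q₁).
T_{proton}/T_{electron} = (1.67×10^-27/1e) / (9.11×10^-31/1e) = 1830.

ratio ≈ 1830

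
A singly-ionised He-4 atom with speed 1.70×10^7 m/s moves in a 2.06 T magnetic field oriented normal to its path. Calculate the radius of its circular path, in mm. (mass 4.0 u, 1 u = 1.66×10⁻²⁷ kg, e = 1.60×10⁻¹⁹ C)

r ≈ 342 mm

The magnetic force provides the centripetal force: qvB = mv²/r, so r = mv/(qB).
r = (6.64×10^-27 kg)(1.70×10^7 m/s) / [(1×1.60×10^-19 C)(2.06 T)] = 0.342 m.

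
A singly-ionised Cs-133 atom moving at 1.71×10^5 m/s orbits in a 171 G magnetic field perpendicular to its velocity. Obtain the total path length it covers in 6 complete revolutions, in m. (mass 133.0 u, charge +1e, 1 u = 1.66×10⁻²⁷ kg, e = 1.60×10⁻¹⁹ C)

L ≈ 520 m

r = mv/(qB) = 13.8 m, so one revolution covers 2πr = 86.7 m.
In 6 revolutions: L = 6·2πr = 520 m.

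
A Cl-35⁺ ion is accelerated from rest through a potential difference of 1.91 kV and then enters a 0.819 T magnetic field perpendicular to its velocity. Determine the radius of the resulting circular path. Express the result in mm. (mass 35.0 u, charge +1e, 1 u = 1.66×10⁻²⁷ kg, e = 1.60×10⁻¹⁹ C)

r ≈ 45.5 mm

The kinetic energy gained is K = qV = (1×1.60×10^-19)(1910) = 3.06×10^-16 J.
v = √(2K/m) = 1.03×10^5 m/s.
r = mv/(qB) = (5.81×10^-26)(1.03×10^5) / [(1×1.60×10^-19)(0.819)] = 0.0455 m.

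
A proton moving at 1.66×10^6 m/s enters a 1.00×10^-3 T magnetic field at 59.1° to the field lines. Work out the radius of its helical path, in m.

Only the perpendicular component v⊥ = v sin59.1° = 1.42×10^6 m/s is bent by the field.
r = m v⊥ /(qB) = (1.67×10^-27)(1.42×10^6) / [(1×1.60×10^-19)(1.00×10^-3)] = 14.9 m.

r ≈ 14.9 m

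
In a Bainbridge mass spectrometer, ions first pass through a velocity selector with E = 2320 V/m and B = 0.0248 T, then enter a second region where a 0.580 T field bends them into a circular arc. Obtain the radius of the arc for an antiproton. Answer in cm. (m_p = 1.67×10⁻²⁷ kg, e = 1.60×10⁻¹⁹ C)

The selector passes v = E/B = 2320/0.0248 = 9.35×10^4 m/s.
In the deflection region, r = mv/(qB₂) = (1.67×10^-27)(9.35×10^4) / [(1×1.60×10^-19)(0.580)] = 1.68×10^-3 m.

r ≈ 0.168 cm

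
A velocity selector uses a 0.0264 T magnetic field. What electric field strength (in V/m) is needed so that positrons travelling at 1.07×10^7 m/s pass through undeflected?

qE = qvB ⇒ E = vB = (1.07×10^7)(0.0264) = 2.82×10^5 V/m.

E ≈ 2.82×10^5 V/m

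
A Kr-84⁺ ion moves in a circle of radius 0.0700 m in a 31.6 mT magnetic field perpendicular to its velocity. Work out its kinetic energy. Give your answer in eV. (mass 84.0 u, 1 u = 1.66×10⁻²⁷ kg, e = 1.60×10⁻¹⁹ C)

K ≈ 2.81 eV

v = qBr/m = (1×1.60×10^-19)(0.0316)(0.0700) / (1.39×10^-25) = 2540 m/s.
K = ½mv² = 0.5·(1.39×10^-25)·(2540)² = 4.49×10^-19 J = 2.81 eV.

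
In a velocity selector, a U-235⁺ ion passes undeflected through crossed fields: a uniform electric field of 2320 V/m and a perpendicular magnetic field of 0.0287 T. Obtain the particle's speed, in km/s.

For zero net force, qE = qvB, so v = E/B.
v = (2320) / (0.0287) = 8.08×10^4 m/s.

v ≈ 80.8 km/s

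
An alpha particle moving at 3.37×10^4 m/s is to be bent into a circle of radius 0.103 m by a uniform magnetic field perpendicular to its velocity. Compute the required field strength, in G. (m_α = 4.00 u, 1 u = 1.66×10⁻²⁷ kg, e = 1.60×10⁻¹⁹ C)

qvB = mv²/r gives B = mv/(qr).
B = (6.64×10^-27)(3.37×10^4) / [(2×1.60×10^-19)(0.103)] = 6.79×10^-3 T.

B ≈ 67.9 G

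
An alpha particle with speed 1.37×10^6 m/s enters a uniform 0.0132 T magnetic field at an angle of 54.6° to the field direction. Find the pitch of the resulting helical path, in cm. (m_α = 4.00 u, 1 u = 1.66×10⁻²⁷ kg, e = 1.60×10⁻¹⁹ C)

pitch ≈ 784 cm

The velocity component along B is v∥ = v cos54.6° = 7.94×10^5 m/s.
The cyclotron period T = 2πm/(qB) = 9.88×10^-6 s is set by m, q, B alone.
Pitch = v∥·T = (7.94×10^5)(9.88×10^-6) = 7.84 m.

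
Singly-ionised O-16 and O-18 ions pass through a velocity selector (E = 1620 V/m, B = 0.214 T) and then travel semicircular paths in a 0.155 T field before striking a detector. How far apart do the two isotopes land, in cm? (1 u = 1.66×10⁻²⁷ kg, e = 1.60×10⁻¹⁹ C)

Δd ≈ 0.203 cm

Both emerge at v = E/B₁ = 7570 m/s.
r = mv/(qB₂), so r₁ = 8.11×10^-3 m and r₂ = 9.12×10^-3 m, giving Δr = 1.01×10^-3 m.
After a semicircle each ion lands a diameter 2r from the entry slit, so the separation is 2Δr = 2.03×10^-3 m.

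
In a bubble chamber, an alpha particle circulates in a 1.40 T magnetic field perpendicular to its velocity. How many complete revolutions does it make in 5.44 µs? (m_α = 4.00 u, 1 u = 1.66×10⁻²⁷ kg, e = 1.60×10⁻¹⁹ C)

T = 2πm/(qB) = 2π(6.64×10^-27) / [(2×1.60×10^-19)(1.40)] = 9.3126×10^-8 s.
N = t/T = 5.44×10^-6 / 9.3126×10^-8 ≈ 58.42, so 58 complete revolutions.

N = 58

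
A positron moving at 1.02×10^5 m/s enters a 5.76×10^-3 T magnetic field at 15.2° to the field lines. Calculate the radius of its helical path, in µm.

r ≈ 26.4 µm

Only the perpendicular component v⊥ = v sin15.2° = 2.67×10^4 m/s is bent by the field.
r = m v⊥ /(qB) = (9.11×10^-31)(2.67×10^4) / [(1×1.60×10^-19)(5.76×10^-3)] = 2.64×10^-5 m.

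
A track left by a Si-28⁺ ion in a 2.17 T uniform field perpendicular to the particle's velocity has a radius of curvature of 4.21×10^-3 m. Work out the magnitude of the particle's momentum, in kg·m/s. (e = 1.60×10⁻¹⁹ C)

Since qvB = mv²/r, the momentum p = mv = qBr.
p = (1×1.60×10^-19)(2.17)(4.21×10^-3) = 1.46×10^-21 kg·m/s.

p ≈ 1.46×10^-21 kg·m/s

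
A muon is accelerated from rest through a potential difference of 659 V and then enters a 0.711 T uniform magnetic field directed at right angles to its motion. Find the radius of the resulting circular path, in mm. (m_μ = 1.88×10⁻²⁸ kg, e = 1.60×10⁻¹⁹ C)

The kinetic energy gained is K = qV = (1×1.60×10^-19)(659) = 1.05×10^-16 J.
v = √(2K/m) = 1.06×10^6 m/s.
r = mv/(qB) = (1.88×10^-28)(1.06×10^6) / [(1×1.60×10^-19)(0.711)] = 1.75×10^-3 m.

r ≈ 1.75 mm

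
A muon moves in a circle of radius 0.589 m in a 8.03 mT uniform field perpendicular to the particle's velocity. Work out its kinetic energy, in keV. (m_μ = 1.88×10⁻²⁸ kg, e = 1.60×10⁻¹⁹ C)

K ≈ 9.52 keV

v = qBr/m = (1×1.60×10^-19)(8.03×10^-3)(0.589) / (1.88×10^-28) = 4.03×10^6 m/s.
K = ½mv² = 0.5·(1.88×10^-28)·(4.03×10^6)² = 1.52×10^-15 J = 9.52 keV.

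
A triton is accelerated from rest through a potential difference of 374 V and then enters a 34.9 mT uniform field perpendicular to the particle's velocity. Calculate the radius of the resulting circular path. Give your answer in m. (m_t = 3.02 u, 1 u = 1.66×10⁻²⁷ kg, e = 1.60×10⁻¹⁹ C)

r ≈ 0.139 m

The kinetic energy gained is K = qV = (1×1.60×10^-19)(374) = 5.98×10^-17 J.
v = √(2K/m) = 1.55×10^5 m/s.
r = mv/(qB) = (5.01×10^-27)(1.55×10^5) / [(1×1.60×10^-19)(0.0349)] = 0.139 m.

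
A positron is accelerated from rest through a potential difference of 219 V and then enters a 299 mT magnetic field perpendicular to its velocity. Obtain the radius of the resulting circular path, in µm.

r ≈ 167 µm

The kinetic energy gained is K = qV = (1×1.60×10^-19)(219) = 3.50×10^-17 J.
v = √(2K/m) = 8.77×10^6 m/s.
r = mv/(qB) = (9.11×10^-31)(8.77×10^6) / [(1×1.60×10^-19)(0.299)] = 1.67×10^-4 m.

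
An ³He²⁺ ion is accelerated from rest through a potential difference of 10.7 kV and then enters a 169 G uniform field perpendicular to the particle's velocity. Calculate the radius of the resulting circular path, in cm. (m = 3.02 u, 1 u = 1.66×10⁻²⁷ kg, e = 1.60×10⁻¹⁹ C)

r ≈ 108 cm

The kinetic energy gained is K = qV = (2×1.60×10^-19)(1.07×10^4) = 3.42×10^-15 J.
v = √(2K/m) = 1.17×10^6 m/s.
r = mv/(qB) = (5.01×10^-27)(1.17×10^6) / [(2×1.60×10^-19)(0.0169)] = 1.08 m.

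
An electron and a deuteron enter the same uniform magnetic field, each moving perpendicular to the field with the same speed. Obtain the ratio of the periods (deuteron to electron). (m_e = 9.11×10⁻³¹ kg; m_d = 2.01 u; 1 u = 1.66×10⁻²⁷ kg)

ratio ≈ 3660

T = 2πm/(qB) is independent of speed, so T₂/T₁ = (m₂/q₂)/(m₁/q₁).
T_{deuteron}/T_{electron} = (3.34×10^-27/1e) / (9.11×10^-31/1e) = 3660.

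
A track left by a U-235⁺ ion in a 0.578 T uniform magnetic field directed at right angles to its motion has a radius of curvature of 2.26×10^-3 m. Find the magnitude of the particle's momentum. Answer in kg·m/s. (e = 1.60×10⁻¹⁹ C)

p ≈ 2.09×10^-22 kg·m/s

Since qvB = mv²/r, the momentum p = mv = qBr.
p = (1×1.60×10^-19)(0.578)(2.26×10^-3) = 2.09×10^-22 kg·m/s.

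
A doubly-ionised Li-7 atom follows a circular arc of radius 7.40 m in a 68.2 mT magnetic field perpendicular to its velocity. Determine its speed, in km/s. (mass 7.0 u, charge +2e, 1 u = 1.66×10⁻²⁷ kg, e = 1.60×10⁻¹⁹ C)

v ≈ 13900 km/s

From qvB = mv²/r, v = qBr/m.
v = (2×1.60×10^-19)(0.0682)(7.40) / (1.16×10^-26) = 1.39×10^7 m/s.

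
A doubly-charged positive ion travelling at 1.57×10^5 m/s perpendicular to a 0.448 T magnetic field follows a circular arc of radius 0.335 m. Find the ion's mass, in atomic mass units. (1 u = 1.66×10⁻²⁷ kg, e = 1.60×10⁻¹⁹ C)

qvB = mv²/r ⇒ m = qBr/v.
m = (2×1.60×10^-19)(0.448)(0.335) / (1.57×10^5) = 3.06×10^-25 kg = 184 u.

m ≈ 184 u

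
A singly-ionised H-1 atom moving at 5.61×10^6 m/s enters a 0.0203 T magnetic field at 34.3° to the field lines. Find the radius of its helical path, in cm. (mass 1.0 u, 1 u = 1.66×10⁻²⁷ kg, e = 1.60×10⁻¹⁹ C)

r ≈ 162 cm

Only the perpendicular component v⊥ = v sin34.3° = 3.16×10^6 m/s is bent by the field.
r = m v⊥ /(qB) = (1.66×10^-27)(3.16×10^6) / [(1×1.60×10^-19)(0.0203)] = 1.62 m.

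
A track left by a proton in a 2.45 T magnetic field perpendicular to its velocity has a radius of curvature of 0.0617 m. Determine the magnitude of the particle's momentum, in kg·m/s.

Since qvB = mv²/r, the momentum p = mv = qBr.
p = (1×1.60×10^-19)(2.45)(0.0617) = 2.42×10^-20 kg·m/s.

p ≈ 2.42×10^-20 kg·m/s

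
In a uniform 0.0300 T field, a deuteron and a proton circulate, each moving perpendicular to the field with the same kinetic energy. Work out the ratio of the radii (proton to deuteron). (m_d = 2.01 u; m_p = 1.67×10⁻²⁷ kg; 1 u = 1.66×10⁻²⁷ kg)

r = √(2mK)/(qB) ⇒ at equal K, r ∝ √m/q.
r_{proton}/r_{deuteron} = 0.707.

ratio ≈ 0.707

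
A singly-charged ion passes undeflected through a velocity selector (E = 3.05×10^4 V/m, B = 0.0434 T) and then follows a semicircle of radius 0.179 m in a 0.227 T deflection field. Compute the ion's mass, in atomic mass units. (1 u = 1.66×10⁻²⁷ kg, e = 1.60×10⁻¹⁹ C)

m ≈ 5.57 u

v = E/B₁ = 7.03×10^5 m/s.
From r = mv/(qB₂), m = qB₂r/v = (1×1.60×10^-19)(0.227)(0.179) / (7.03×10^5) = 9.25×10^-27 kg.
In atomic mass units: m = 9.25×10^-27 / 1.66×10^-27 = 5.57 u.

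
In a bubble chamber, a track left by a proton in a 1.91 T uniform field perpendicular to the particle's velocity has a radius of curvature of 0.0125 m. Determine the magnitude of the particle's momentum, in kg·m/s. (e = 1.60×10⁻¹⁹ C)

Since qvB = mv²/r, the momentum p = mv = qBr.
p = (1×1.60×10^-19)(1.91)(0.0125) = 3.82×10^-21 kg·m/s.

p ≈ 3.82×10^-21 kg·m/s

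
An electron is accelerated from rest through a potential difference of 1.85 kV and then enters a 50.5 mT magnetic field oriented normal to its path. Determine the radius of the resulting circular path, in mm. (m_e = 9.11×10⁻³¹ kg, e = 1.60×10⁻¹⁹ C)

The kinetic energy gained is K = qV = (1×1.60×10^-19)(1850) = 2.96×10^-16 J.
v = √(2K/m) = 2.55×10^7 m/s.
r = mv/(qB) = (9.11×10^-31)(2.55×10^7) / [(1×1.60×10^-19)(0.0505)] = 2.87×10^-3 m.

r ≈ 2.87 mm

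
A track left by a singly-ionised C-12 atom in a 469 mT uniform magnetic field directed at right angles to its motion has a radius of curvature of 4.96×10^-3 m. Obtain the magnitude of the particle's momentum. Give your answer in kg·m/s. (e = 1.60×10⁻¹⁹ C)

p ≈ 3.72×10^-22 kg·m/s

Since qvB = mv²/r, the momentum p = mv = qBr.
p = (1×1.60×10^-19)(0.469)(4.96×10^-3) = 3.72×10^-22 kg·m/s.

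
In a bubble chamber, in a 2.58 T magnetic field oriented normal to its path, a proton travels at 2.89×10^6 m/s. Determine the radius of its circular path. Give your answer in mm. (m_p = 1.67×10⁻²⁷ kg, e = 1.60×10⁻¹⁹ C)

r ≈ 11.7 mm

The magnetic force provides the centripetal force: qvB = mv²/r, so r = mv/(qB).
r = (1.67×10^-27 kg)(2.89×10^6 m/s) / [(1×1.60×10^-19 C)(2.58 T)] = 0.0117 m.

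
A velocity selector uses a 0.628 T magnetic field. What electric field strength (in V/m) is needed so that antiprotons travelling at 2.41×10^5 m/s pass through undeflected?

E ≈ 1.51×10^5 V/m

qE = qvB ⇒ E = vB = (2.41×10^5)(0.628) = 1.51×10^5 V/m.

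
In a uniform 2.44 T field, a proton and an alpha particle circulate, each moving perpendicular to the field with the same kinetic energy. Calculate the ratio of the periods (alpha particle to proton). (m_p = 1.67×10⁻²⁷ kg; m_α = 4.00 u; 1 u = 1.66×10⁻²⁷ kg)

ratio ≈ 1.99

T = 2πm/(qB) is independent of speed, so T₂/T₁ = (m₂/q₂)/(m₁/q₁).
T_{alpha particle}/T_{proton} = (6.64×10^-27/2e) / (1.67×10^-27/1e) = 1.99.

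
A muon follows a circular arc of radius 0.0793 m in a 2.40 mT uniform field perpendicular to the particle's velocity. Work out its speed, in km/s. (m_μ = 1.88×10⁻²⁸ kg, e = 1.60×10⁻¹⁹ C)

v ≈ 162 km/s

From qvB = mv²/r, v = qBr/m.
v = (1×1.60×10^-19)(2.40×10^-3)(0.0793) / (1.88×10^-28) = 1.62×10^5 m/s.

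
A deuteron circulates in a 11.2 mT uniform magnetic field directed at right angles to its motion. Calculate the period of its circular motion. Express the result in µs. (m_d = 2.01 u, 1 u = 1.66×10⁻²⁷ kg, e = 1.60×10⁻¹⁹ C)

The cyclotron period is independent of speed: T = 2πm/(qB).
T = 2π(3.34×10^-27) / [(1×1.60×10^-19)(0.0112)] = 1.17×10^-5 s.

T ≈ 11.7 µs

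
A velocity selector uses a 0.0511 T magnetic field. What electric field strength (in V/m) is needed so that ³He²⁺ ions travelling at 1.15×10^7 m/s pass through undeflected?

E ≈ 5.88×10^5 V/m

qE = qvB ⇒ E = vB = (1.15×10^7)(0.0511) = 5.88×10^5 V/m.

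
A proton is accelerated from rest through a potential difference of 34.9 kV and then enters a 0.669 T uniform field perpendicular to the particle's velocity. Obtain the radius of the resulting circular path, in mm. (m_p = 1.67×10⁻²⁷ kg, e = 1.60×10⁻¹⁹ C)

The kinetic energy gained is K = qV = (1×1.60×10^-19)(3.49×10^4) = 5.58×10^-15 J.
v = √(2K/m) = 2.59×10^6 m/s.
r = mv/(qB) = (1.67×10^-27)(2.59×10^6) / [(1×1.60×10^-19)(0.669)] = 0.0403 m.

r ≈ 40.3 mm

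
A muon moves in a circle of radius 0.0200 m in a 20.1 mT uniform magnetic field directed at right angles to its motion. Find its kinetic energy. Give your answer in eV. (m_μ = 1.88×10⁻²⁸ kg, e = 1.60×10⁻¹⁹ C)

K ≈ 68.8 eV

v = qBr/m = (1×1.60×10^-19)(0.0201)(0.0200) / (1.88×10^-28) = 3.42×10^5 m/s.
K = ½mv² = 0.5·(1.88×10^-28)·(3.42×10^5)² = 1.10×10^-17 J = 68.8 eV.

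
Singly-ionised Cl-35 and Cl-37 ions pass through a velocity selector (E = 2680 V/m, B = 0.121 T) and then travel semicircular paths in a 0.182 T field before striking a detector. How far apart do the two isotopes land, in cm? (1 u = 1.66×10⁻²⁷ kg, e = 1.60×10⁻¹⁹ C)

Δd ≈ 0.505 cm

Both emerge at v = E/B₁ = 2.21×10^4 m/s.
r = mv/(qB₂), so r₁ = 0.04419 m and r₂ = 0.04672 m, giving Δr = 2.53×10^-3 m.
After a semicircle each ion lands a diameter 2r from the entry slit, so the separation is 2Δr = 5.05×10^-3 m.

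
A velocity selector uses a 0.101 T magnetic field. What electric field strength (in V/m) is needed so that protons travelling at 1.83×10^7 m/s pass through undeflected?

E ≈ 1.85×10^6 V/m

qE = qvB ⇒ E = vB = (1.83×10^7)(0.101) = 1.85×10^6 V/m.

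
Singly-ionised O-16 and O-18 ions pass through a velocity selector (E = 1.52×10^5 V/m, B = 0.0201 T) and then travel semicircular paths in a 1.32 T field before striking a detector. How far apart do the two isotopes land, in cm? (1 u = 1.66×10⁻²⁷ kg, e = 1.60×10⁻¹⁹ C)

Δd ≈ 23.8 cm

Both emerge at v = E/B₁ = 7.56×10^6 m/s.
r = mv/(qB₂), so r₁ = 0.9510 m and r₂ = 1.070 m, giving Δr = 0.119 m.
After a semicircle each ion lands a diameter 2r from the entry slit, so the separation is 2Δr = 0.238 m.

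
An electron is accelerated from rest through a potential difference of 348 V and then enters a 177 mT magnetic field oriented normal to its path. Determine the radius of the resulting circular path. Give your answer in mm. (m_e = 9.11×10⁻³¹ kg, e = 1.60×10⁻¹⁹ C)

r ≈ 0.356 mm

The kinetic energy gained is K = qV = (1×1.60×10^-19)(348) = 5.57×10^-17 J.
v = √(2K/m) = 1.11×10^7 m/s.
r = mv/(qB) = (9.11×10^-31)(1.11×10^7) / [(1×1.60×10^-19)(0.177)] = 3.56×10^-4 m.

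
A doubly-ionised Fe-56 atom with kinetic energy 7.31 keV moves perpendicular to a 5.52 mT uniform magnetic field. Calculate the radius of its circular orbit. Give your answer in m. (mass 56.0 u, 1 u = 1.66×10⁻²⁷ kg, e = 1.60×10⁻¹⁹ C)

r ≈ 8.35 m

Convert the energy: K = 7.31 keV = 1.17×10^-15 J.
v = √(2K/m) = √(2·1.17×10^-15/9.30×10^-26) = 1.59×10^5 m/s.
r = mv/(qB) = (9.30×10^-26)(1.59×10^5) / [(2×1.60×10^-19)(5.52×10^-3)] = 8.35 m.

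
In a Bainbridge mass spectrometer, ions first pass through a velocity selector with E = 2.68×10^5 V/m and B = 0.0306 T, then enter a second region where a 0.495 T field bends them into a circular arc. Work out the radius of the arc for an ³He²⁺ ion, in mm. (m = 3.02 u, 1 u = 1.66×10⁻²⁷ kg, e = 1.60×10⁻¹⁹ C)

The selector passes v = E/B = 2.68×10^5/0.0306 = 8.76×10^6 m/s.
In the deflection region, r = mv/(qB₂) = (5.01×10^-27)(8.76×10^6) / [(2×1.60×10^-19)(0.495)] = 0.277 m.

r ≈ 277 mm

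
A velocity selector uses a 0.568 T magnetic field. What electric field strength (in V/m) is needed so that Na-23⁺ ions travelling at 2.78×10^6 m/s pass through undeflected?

qE = qvB ⇒ E = vB = (2.78×10^6)(0.568) = 1.58×10^6 V/m.

E ≈ 1.58×10^6 V/m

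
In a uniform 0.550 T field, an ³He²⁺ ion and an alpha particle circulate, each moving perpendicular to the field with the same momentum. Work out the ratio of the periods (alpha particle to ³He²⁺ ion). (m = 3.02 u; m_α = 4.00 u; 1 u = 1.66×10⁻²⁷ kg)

ratio ≈ 1.32

T = 2πm/(qB) is independent of speed, so T₂/T₁ = (m₂/q₂)/(m₁/q₁).
T_{alpha particle}/T_{³He²⁺ ion} = (6.64×10^-27/2e) / (5.01×10^-27/2e) = 1.32.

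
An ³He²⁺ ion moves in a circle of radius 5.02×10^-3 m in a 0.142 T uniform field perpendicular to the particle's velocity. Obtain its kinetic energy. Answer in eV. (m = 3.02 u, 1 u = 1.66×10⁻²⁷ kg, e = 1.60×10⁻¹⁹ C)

K ≈ 32.4 eV

v = qBr/m = (2×1.60×10^-19)(0.142)(5.02×10^-3) / (5.01×10^-27) = 4.55×10^4 m/s.
K = ½mv² = 0.5·(5.01×10^-27)·(4.55×10^4)² = 5.19×10^-18 J = 32.4 eV.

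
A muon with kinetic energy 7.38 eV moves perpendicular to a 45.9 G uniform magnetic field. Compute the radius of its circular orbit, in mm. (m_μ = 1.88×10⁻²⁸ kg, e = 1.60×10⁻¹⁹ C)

r ≈ 28.7 mm

Convert the energy: K = 7.38 eV = 1.18×10^-18 J.
v = √(2K/m) = √(2·1.18×10^-18/1.88×10^-28) = 1.12×10^5 m/s.
r = mv/(qB) = (1.88×10^-28)(1.12×10^5) / [(1×1.60×10^-19)(4.59×10^-3)] = 0.0287 m.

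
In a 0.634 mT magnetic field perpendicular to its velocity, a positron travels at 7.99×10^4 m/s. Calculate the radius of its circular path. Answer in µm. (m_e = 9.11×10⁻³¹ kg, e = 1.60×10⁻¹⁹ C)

The magnetic force provides the centripetal force: qvB = mv²/r, so r = mv/(qB).
r = (9.11×10^-31 kg)(7.99×10^4 m/s) / [(1×1.60×10^-19 C)(6.34×10^-4 T)] = 7.18×10^-4 m.

r ≈ 718 µm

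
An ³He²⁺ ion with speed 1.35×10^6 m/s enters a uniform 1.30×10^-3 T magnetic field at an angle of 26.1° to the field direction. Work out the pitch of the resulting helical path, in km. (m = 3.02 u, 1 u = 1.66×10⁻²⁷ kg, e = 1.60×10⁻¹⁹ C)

The velocity component along B is v∥ = v cos26.1° = 1.21×10^6 m/s.
The cyclotron period T = 2πm/(qB) = 7.57×10^-5 s is set by m, q, B alone.
Pitch = v∥·T = (1.21×10^6)(7.57×10^-5) = 91.8 m.

pitch ≈ 0.0918 km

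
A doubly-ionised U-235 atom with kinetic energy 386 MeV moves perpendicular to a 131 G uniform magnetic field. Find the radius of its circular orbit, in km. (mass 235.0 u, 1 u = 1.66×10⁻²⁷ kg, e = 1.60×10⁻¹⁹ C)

r ≈ 1.66 km

Convert the energy: K = 386 MeV = 6.18×10^-11 J.
v = √(2K/m) = √(2·6.18×10^-11/3.90×10^-25) = 1.78×10^7 m/s.
r = mv/(qB) = (3.90×10^-25)(1.78×10^7) / [(2×1.60×10^-19)(0.0131)] = 1660 m.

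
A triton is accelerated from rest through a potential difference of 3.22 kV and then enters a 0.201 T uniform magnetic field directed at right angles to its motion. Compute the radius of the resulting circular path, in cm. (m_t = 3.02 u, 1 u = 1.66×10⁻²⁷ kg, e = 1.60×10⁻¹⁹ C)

The kinetic energy gained is K = qV = (1×1.60×10^-19)(3220) = 5.15×10^-16 J.
v = √(2K/m) = 4.53×10^5 m/s.
r = mv/(qB) = (5.01×10^-27)(4.53×10^5) / [(1×1.60×10^-19)(0.201)] = 0.0707 m.

r ≈ 7.07 cm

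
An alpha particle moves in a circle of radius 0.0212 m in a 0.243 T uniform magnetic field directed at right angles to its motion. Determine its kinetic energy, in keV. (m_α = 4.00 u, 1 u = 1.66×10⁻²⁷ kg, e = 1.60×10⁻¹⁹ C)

v = qBr/m = (2×1.60×10^-19)(0.243)(0.0212) / (6.64×10^-27) = 2.48×10^5 m/s.
K = ½mv² = 0.5·(6.64×10^-27)·(2.48×10^5)² = 2.05×10^-16 J = 1.28 keV.

K ≈ 1.28 keV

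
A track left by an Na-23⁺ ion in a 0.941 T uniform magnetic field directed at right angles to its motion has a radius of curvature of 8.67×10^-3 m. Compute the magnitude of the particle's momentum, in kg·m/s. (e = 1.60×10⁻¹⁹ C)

p ≈ 1.31×10^-21 kg·m/s

Since qvB = mv²/r, the momentum p = mv = qBr.
p = (1×1.60×10^-19)(0.941)(8.67×10^-3) = 1.31×10^-21 kg·m/s.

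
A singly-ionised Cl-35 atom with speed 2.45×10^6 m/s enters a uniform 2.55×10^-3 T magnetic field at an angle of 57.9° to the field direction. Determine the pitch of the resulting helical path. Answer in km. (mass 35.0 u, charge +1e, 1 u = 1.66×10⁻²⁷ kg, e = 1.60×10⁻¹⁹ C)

pitch ≈ 1.16 km

The velocity component along B is v∥ = v cos57.9° = 1.30×10^6 m/s.
The cyclotron period T = 2πm/(qB) = 8.95×10^-4 s is set by m, q, B alone.
Pitch = v∥·T = (1.30×10^6)(8.95×10^-4) = 1160 m.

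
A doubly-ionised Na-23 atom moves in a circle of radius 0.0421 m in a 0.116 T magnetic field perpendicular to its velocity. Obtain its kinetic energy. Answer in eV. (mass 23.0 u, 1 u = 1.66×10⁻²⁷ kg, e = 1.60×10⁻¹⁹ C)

K ≈ 200 eV

v = qBr/m = (2×1.60×10^-19)(0.116)(0.0421) / (3.82×10^-26) = 4.09×10^4 m/s.
K = ½mv² = 0.5·(3.82×10^-26)·(4.09×10^4)² = 3.20×10^-17 J = 200 eV.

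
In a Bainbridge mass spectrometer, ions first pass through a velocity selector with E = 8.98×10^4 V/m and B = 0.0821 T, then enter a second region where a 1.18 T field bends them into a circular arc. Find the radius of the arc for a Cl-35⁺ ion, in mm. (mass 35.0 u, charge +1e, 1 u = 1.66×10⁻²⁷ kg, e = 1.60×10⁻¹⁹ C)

The selector passes v = E/B = 8.98×10^4/0.0821 = 1.09×10^6 m/s.
In the deflection region, r = mv/(qB₂) = (5.81×10^-26)(1.09×10^6) / [(1×1.60×10^-19)(1.18)] = 0.337 m.

r ≈ 337 mm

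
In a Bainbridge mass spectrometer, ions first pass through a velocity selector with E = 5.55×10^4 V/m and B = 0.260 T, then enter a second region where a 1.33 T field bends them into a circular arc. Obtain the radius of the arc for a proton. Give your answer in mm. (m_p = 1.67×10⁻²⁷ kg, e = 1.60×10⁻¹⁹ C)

r ≈ 1.68 mm

The selector passes v = E/B = 5.55×10^4/0.260 = 2.13×10^5 m/s.
In the deflection region, r = mv/(qB₂) = (1.67×10^-27)(2.13×10^5) / [(1×1.60×10^-19)(1.33)] = 1.68×10^-3 m.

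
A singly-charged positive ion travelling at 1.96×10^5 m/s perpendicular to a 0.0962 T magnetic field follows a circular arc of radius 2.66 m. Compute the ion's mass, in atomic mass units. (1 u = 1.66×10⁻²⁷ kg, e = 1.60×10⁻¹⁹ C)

qvB = mv²/r ⇒ m = qBr/v.
m = (1×1.60×10^-19)(0.0962)(2.66) / (1.96×10^5) = 2.09×10^-25 kg = 126 u.

m ≈ 126 u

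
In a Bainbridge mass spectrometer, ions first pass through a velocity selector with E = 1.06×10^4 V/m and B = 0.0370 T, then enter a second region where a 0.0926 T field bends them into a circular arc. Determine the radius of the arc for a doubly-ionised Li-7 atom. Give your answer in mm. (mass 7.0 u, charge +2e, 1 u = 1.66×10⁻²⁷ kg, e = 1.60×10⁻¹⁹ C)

r ≈ 112 mm

The selector passes v = E/B = 1.06×10^4/0.0370 = 2.86×10^5 m/s.
In the deflection region, r = mv/(qB₂) = (1.16×10^-26)(2.86×10^5) / [(2×1.60×10^-19)(0.0926)] = 0.112 m.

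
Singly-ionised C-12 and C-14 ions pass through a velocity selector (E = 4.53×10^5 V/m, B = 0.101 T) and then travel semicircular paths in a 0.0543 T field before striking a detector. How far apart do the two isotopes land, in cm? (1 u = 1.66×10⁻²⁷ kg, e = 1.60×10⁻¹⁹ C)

Δd ≈ 343 cm

Both emerge at v = E/B₁ = 4.49×10^6 m/s.
r = mv/(qB₂), so r₁ = 10.28 m and r₂ = 12.00 m, giving Δr = 1.71 m.
After a semicircle each ion lands a diameter 2r from the entry slit, so the separation is 2Δr = 3.43 m.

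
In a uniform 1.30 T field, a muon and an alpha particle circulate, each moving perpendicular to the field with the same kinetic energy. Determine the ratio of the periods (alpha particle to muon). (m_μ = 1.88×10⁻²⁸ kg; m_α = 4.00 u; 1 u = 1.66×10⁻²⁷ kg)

ratio ≈ 17.7

T = 2πm/(qB) is independent of speed, so T₂/T₁ = (m₂/q₂)/(m₁/q₁).
T_{alpha particle}/T_{muon} = (6.64×10^-27/2e) / (1.88×10^-28/1e) = 17.7.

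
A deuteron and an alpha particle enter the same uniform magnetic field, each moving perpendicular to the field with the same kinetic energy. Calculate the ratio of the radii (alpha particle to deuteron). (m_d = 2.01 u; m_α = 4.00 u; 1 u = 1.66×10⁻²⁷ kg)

ratio ≈ 0.705

r = √(2mK)/(qB) ⇒ at equal K, r ∝ √m/q.
r_{alpha particle}/r_{deuteron} = 0.705.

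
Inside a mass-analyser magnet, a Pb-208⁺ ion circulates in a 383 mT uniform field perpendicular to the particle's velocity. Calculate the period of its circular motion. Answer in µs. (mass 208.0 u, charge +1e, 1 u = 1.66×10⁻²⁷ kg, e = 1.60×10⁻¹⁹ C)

The cyclotron period is independent of speed: T = 2πm/(qB).
T = 2π(3.45×10^-25) / [(1×1.60×10^-19)(0.383)] = 3.54×10^-5 s.

T ≈ 35.4 µs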